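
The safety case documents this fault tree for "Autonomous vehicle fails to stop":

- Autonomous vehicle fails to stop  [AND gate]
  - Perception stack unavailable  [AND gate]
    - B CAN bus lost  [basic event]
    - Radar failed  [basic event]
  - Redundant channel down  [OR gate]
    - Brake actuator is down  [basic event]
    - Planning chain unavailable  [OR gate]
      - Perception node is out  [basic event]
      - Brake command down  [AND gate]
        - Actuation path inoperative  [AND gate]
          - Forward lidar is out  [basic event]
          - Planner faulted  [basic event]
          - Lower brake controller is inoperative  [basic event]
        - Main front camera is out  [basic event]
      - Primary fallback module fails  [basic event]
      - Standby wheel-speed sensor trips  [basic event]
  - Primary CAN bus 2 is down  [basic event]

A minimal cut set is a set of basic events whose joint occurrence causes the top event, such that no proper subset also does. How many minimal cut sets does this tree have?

5

Perception stack unavailable [AND]: one cut set from each child combined → 1 × 1 = 1 cut set(s).
Actuation path inoperative [AND]: one cut set from each child combined → 1 × 1 × 1 = 1 cut set(s).
Brake command down [AND]: one cut set from each child combined → 1 × 1 = 1 cut set(s).
Planning chain unavailable [OR]: union of children's cut sets → 4 cut set(s).
Redundant channel down [OR]: union of children's cut sets → 5 cut set(s).
Autonomous vehicle fails to stop [AND]: one cut set from each child combined → 1 × 5 × 1 = 5 cut set(s).
Minimal cut sets: {B CAN bus lost, Brake actuator is down, Primary CAN bus 2 is down, Radar failed}; {B CAN bus lost, Perception node is out, Primary CAN bus 2 is down, Radar failed}; {B CAN bus lost, Forward lidar is out, Lower brake controller is inoperative, Main front camera is out, Planner faulted, Primary CAN bus 2 is down, Radar failed}; {B CAN bus lost, Primary CAN bus 2 is down, Primary fallback module fails, Radar failed}; {B CAN bus lost, Primary CAN bus 2 is down, Radar failed, Standby wheel-speed sensor trips}.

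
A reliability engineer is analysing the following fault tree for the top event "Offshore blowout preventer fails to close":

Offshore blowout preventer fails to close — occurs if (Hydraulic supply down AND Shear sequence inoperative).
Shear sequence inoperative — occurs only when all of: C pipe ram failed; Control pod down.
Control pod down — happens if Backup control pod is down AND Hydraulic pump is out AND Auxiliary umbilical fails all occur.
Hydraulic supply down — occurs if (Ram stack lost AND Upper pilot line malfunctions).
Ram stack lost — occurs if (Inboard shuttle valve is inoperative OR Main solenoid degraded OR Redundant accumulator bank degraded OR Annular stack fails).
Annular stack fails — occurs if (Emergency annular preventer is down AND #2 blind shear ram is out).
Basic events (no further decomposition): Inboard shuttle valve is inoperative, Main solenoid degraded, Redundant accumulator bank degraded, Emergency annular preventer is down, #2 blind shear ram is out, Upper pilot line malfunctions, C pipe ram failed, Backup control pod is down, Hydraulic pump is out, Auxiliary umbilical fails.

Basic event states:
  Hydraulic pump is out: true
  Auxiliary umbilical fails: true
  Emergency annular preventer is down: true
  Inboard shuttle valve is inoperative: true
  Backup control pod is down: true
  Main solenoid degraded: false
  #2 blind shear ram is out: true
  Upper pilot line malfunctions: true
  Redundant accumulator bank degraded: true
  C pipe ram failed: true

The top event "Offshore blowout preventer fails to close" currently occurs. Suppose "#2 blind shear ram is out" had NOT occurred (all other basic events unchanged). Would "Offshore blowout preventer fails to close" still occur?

Yes

Counterfactual: set "#2 blind shear ram is out" to not occurred.
Annular stack fails [AND]: Emergency annular preventer is down=occurs, #2 blind shear ram is out=not → not all inputs occur → does not occur.
Ram stack lost [OR]: Inboard shuttle valve is inoperative=occurs, Main solenoid degraded=not, Redundant accumulator bank degraded=occurs, Annular stack fails=not → at least one input occurs → occurs.
Hydraulic supply down [AND]: Ram stack lost=occurs, Upper pilot line malfunctions=occurs → all inputs occur → occurs.
Control pod down [AND]: Backup control pod is down=occurs, Hydraulic pump is out=occurs, Auxiliary umbilical fails=occurs → all inputs occur → occurs.
Shear sequence inoperative [AND]: C pipe ram failed=occurs, Control pod down=occurs → all inputs occur → occurs.
Offshore blowout preventer fails to close [AND]: Hydraulic supply down=occurs, Shear sequence inoperative=occurs → all inputs occur → occurs.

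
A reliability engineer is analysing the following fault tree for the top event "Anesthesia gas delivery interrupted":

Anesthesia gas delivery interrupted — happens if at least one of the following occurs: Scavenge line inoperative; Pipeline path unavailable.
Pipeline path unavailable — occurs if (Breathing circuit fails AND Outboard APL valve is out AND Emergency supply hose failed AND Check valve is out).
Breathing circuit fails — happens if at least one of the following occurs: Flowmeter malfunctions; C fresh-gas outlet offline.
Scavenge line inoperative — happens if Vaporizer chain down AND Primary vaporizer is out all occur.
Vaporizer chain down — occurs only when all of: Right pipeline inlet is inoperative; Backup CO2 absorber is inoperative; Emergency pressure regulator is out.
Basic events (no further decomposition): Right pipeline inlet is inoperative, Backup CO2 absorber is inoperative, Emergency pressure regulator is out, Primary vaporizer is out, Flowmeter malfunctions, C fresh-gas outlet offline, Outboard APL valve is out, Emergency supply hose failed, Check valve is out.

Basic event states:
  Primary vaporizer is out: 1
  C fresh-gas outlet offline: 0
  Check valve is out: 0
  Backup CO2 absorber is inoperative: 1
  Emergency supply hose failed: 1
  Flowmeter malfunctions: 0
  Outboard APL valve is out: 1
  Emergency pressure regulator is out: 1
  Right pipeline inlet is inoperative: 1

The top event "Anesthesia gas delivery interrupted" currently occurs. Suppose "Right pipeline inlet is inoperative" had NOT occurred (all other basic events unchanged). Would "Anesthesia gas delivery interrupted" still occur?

No

Counterfactual: set "Right pipeline inlet is inoperative" to not occurred.
Vaporizer chain down [AND]: Right pipeline inlet is inoperative=not, Backup CO2 absorber is inoperative=occurs, Emergency pressure regulator is out=occurs → not all inputs occur → does not occur.
Scavenge line inoperative [AND]: Vaporizer chain down=not, Primary vaporizer is out=occurs → not all inputs occur → does not occur.
Breathing circuit fails [OR]: Flowmeter malfunctions=not, C fresh-gas outlet offline=not → no input occurs → does not occur.
Pipeline path unavailable [AND]: Breathing circuit fails=not, Outboard APL valve is out=occurs, Emergency supply hose failed=occurs, Check valve is out=not → not all inputs occur → does not occur.
Anesthesia gas delivery interrupted [OR]: Scavenge line inoperative=not, Pipeline path unavailable=not → no input occurs → does not occur.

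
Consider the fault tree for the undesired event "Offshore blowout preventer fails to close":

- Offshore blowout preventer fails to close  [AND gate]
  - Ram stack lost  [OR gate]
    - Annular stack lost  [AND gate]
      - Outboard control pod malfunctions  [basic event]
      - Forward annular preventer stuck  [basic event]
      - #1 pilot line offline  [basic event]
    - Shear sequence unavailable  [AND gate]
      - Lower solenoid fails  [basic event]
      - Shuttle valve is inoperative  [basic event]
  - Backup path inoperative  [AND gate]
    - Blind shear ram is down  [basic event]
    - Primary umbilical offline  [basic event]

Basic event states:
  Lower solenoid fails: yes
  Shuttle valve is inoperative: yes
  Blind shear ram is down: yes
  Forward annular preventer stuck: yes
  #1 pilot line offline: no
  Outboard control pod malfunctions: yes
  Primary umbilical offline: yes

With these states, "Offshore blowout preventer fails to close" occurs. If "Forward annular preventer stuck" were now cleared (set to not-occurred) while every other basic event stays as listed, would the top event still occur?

Counterfactual: set "Forward annular preventer stuck" to not occurred.
Annular stack lost [AND]: Outboard control pod malfunctions=occurs, Forward annular preventer stuck=not, #1 pilot line offline=not → not all inputs occur → does not occur.
Shear sequence unavailable [AND]: Lower solenoid fails=occurs, Shuttle valve is inoperative=occurs → all inputs occur → occurs.
Ram stack lost [OR]: Annular stack lost=not, Shear sequence unavailable=occurs → at least one input occurs → occurs.
Backup path inoperative [AND]: Blind shear ram is down=occurs, Primary umbilical offline=occurs → all inputs occur → occurs.
Offshore blowout preventer fails to close [AND]: Ram stack lost=occurs, Backup path inoperative=occurs → all inputs occur → occurs.

Yes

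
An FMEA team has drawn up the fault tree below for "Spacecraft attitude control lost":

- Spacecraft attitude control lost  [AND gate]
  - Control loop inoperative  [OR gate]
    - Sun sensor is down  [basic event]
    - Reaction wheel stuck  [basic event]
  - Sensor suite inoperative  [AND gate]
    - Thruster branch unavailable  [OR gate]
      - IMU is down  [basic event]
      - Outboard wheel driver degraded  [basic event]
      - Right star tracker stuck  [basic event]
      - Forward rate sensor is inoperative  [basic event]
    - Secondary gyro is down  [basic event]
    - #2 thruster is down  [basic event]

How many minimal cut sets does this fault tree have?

8

Control loop inoperative [OR]: union of children's cut sets → 2 cut set(s).
Thruster branch unavailable [OR]: union of children's cut sets → 4 cut set(s).
Sensor suite inoperative [AND]: one cut set from each child combined → 4 × 1 × 1 = 4 cut set(s).
Spacecraft attitude control lost [AND]: one cut set from each child combined → 2 × 4 = 8 cut set(s).
Minimal cut sets: {#2 thruster is down, IMU is down, Secondary gyro is down, Sun sensor is down}; {#2 thruster is down, Outboard wheel driver degraded, Secondary gyro is down, Sun sensor is down}; {#2 thruster is down, Right star tracker stuck, Secondary gyro is down, Sun sensor is down}; {#2 thruster is down, Forward rate sensor is inoperative, Secondary gyro is down, Sun sensor is down}; {#2 thruster is down, IMU is down, Reaction wheel stuck, Secondary gyro is down}; {#2 thruster is down, Outboard wheel driver degraded, Reaction wheel stuck, Secondary gyro is down}; {#2 thruster is down, Reaction wheel stuck, Right star tracker stuck, Secondary gyro is down}; {#2 thruster is down, Forward rate sensor is inoperative, Reaction wheel stuck, Secondary gyro is down}.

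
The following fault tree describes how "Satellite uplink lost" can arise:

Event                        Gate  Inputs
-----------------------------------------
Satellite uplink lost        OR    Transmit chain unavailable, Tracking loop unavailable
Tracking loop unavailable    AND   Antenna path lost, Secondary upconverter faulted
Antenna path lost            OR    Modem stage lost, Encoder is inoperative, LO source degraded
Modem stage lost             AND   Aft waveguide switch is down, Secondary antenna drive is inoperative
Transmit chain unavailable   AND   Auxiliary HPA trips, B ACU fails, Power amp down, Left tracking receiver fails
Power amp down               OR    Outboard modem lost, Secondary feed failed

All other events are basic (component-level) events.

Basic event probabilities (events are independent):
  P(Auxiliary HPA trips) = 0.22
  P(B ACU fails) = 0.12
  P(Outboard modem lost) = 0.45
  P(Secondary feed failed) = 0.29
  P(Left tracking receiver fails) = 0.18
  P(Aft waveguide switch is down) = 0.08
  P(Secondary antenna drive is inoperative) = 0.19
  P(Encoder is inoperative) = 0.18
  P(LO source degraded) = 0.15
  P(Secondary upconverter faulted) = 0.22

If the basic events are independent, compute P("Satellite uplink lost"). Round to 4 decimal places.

0.0717

P(Power amp down) [OR] = 1 − (1−0.45) × (1−0.29) = 0.609500
P(Transmit chain unavailable) [AND] = 0.22 × 0.12 × 0.609500 × 0.18 = 0.002896
P(Modem stage lost) [AND] = 0.08 × 0.19 = 0.015200
P(Antenna path lost) [OR] = 1 − (1−0.015200) × (1−0.18) × (1−0.15) = 0.313594
P(Tracking loop unavailable) [AND] = 0.313594 × 0.22 = 0.068991
P(Satellite uplink lost) [OR] = 1 − (1−0.002896) × (1−0.068991) = 0.071687
Rounded to 4 decimal places: P(Satellite uplink lost) ≈ 0.0717.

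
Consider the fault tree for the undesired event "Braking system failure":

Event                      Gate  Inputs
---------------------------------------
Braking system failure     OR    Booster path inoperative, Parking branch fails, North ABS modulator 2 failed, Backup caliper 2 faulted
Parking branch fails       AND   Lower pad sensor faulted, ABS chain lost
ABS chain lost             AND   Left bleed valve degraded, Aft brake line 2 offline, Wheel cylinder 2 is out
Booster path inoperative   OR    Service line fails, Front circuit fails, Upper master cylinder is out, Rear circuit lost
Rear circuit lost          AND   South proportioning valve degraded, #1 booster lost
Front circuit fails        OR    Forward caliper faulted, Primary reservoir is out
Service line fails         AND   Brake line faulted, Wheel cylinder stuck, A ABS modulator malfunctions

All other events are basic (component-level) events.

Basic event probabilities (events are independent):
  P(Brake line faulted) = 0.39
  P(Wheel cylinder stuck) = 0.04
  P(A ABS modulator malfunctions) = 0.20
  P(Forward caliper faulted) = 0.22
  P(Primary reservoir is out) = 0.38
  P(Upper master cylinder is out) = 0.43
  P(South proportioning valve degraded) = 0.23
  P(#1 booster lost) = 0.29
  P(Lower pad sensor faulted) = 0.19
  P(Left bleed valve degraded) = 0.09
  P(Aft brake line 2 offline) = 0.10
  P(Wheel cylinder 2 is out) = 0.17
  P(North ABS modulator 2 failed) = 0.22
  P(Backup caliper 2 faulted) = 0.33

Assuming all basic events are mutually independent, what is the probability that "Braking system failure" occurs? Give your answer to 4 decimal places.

P(Service line fails) [AND] = 0.39 × 0.04 × 0.20 = 0.003120
P(Front circuit fails) [OR] = 1 − (1−0.22) × (1−0.38) = 0.516400
P(Rear circuit lost) [AND] = 0.23 × 0.29 = 0.066700
P(Booster path inoperative) [OR] = 1 − (1−0.003120) × (1−0.516400) × (1−0.43) × (1−0.066700) = 0.743537
P(ABS chain lost) [AND] = 0.09 × 0.10 × 0.17 = 0.001530
P(Parking branch fails) [AND] = 0.19 × 0.001530 = 0.000291
P(Braking system failure) [OR] = 1 − (1−0.743537) × (1−0.000291) × (1−0.22) × (1−0.33) = 0.866011
Rounded to 4 decimal places: P(Braking system failure) ≈ 0.8660.

0.8660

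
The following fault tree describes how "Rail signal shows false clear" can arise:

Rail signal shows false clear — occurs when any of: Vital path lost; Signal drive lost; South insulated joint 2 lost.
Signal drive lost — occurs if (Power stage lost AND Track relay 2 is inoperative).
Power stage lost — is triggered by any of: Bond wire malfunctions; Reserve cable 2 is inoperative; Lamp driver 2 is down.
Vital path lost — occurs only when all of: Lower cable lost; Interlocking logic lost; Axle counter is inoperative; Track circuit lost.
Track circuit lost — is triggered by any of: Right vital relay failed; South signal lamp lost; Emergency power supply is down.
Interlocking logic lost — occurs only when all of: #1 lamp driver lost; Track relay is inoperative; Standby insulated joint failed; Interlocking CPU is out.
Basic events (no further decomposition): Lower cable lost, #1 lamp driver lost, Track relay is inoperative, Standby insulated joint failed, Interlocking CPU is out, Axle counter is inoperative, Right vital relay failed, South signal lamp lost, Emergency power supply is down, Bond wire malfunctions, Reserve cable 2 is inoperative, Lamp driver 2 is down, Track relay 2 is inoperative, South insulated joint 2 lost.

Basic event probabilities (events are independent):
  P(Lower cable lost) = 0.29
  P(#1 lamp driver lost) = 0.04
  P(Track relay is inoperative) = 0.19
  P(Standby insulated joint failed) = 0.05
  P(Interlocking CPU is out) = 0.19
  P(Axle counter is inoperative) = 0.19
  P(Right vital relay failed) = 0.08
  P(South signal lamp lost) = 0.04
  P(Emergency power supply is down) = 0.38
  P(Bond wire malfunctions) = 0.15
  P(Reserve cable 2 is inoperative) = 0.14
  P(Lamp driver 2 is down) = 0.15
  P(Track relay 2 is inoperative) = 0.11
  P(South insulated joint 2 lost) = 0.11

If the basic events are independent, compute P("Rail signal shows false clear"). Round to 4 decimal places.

0.1471

P(Interlocking logic lost) [AND] = 0.04 × 0.19 × 0.05 × 0.19 = 0.000072
P(Track circuit lost) [OR] = 1 − (1−0.08) × (1−0.04) × (1−0.38) = 0.452416
P(Vital path lost) [AND] = 0.29 × 0.000072 × 0.19 × 0.452416 = 0.000002
P(Power stage lost) [OR] = 1 − (1−0.15) × (1−0.14) × (1−0.15) = 0.378650
P(Signal drive lost) [AND] = 0.378650 × 0.11 = 0.041652
P(Rail signal shows false clear) [OR] = 1 − (1−0.000002) × (1−0.041652) × (1−0.11) = 0.147072
Rounded to 4 decimal places: P(Rail signal shows false clear) ≈ 0.1471.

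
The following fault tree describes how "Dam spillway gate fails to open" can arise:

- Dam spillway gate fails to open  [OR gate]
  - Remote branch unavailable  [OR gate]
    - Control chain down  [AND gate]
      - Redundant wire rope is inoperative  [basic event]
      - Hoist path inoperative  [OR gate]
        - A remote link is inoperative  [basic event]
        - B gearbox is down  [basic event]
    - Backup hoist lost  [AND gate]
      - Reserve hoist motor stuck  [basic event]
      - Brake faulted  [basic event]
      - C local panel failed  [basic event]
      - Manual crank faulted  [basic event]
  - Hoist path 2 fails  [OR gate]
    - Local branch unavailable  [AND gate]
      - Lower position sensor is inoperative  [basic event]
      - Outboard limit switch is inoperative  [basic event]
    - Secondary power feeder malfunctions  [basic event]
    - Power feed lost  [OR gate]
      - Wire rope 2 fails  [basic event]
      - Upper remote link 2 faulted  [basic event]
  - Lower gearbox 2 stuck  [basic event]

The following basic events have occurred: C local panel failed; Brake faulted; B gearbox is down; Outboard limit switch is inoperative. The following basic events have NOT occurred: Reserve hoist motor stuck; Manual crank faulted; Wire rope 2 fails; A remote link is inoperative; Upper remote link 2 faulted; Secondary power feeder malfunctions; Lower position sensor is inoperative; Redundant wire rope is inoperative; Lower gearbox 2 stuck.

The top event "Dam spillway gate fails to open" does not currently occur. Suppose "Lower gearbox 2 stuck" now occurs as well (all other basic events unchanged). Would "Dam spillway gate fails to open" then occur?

Yes

Counterfactual: set "Lower gearbox 2 stuck" to occurred.
Hoist path inoperative [OR]: A remote link is inoperative=not, B gearbox is down=occurs → at least one input occurs → occurs.
Control chain down [AND]: Redundant wire rope is inoperative=not, Hoist path inoperative=occurs → not all inputs occur → does not occur.
Backup hoist lost [AND]: Reserve hoist motor stuck=not, Brake faulted=occurs, C local panel failed=occurs, Manual crank faulted=not → not all inputs occur → does not occur.
Remote branch unavailable [OR]: Control chain down=not, Backup hoist lost=not → no input occurs → does not occur.
Local branch unavailable [AND]: Lower position sensor is inoperative=not, Outboard limit switch is inoperative=occurs → not all inputs occur → does not occur.
Power feed lost [OR]: Wire rope 2 fails=not, Upper remote link 2 faulted=not → no input occurs → does not occur.
Hoist path 2 fails [OR]: Local branch unavailable=not, Secondary power feeder malfunctions=not, Power feed lost=not → no input occurs → does not occur.
Dam spillway gate fails to open [OR]: Remote branch unavailable=not, Hoist path 2 fails=not, Lower gearbox 2 stuck=occurs → at least one input occurs → occurs.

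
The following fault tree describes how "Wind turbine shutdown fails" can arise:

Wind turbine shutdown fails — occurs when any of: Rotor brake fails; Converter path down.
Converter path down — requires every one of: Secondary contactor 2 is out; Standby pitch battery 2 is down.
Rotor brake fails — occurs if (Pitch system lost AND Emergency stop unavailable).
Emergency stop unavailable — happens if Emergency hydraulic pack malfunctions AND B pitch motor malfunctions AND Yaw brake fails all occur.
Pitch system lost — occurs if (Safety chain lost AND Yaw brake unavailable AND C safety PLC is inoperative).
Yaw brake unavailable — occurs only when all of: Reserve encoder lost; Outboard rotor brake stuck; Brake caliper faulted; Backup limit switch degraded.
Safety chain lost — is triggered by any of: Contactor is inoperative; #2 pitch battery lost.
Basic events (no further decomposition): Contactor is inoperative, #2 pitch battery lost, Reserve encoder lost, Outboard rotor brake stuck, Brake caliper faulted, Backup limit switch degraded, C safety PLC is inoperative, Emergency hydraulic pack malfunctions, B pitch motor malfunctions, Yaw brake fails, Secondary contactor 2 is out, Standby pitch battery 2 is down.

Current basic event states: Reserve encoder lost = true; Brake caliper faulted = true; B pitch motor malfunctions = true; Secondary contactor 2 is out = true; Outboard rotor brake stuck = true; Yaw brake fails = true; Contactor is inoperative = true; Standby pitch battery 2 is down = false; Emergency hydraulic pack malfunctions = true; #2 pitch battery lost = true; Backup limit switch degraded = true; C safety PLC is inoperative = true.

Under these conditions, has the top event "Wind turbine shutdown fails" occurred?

Yes

Safety chain lost [OR]: Contactor is inoperative=occurs, #2 pitch battery lost=occurs → at least one input occurs → occurs.
Yaw brake unavailable [AND]: Reserve encoder lost=occurs, Outboard rotor brake stuck=occurs, Brake caliper faulted=occurs, Backup limit switch degraded=occurs → all inputs occur → occurs.
Pitch system lost [AND]: Safety chain lost=occurs, Yaw brake unavailable=occurs, C safety PLC is inoperative=occurs → all inputs occur → occurs.
Emergency stop unavailable [AND]: Emergency hydraulic pack malfunctions=occurs, B pitch motor malfunctions=occurs, Yaw brake fails=occurs → all inputs occur → occurs.
Rotor brake fails [AND]: Pitch system lost=occurs, Emergency stop unavailable=occurs → all inputs occur → occurs.
Converter path down [AND]: Secondary contactor 2 is out=occurs, Standby pitch battery 2 is down=not → not all inputs occur → does not occur.
Wind turbine shutdown fails [OR]: Rotor brake fails=occurs, Converter path down=not → at least one input occurs → occurs.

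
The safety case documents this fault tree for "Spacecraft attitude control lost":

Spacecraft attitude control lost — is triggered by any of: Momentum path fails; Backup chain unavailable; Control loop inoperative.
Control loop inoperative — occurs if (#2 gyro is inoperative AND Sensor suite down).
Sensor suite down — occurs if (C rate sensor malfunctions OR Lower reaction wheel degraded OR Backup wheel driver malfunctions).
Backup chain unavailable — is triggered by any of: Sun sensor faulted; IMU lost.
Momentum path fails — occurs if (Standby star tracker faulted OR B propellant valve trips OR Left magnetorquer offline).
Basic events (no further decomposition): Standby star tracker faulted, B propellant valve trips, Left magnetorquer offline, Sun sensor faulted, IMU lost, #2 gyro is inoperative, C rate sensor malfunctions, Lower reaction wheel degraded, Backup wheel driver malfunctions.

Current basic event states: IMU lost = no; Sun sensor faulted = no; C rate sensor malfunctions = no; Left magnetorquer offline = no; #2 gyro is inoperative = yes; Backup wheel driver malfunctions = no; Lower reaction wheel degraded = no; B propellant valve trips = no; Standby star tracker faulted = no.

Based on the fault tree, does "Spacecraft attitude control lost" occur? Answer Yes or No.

No

Momentum path fails [OR]: Standby star tracker faulted=not, B propellant valve trips=not, Left magnetorquer offline=not → no input occurs → does not occur.
Backup chain unavailable [OR]: Sun sensor faulted=not, IMU lost=not → no input occurs → does not occur.
Sensor suite down [OR]: C rate sensor malfunctions=not, Lower reaction wheel degraded=not, Backup wheel driver malfunctions=not → no input occurs → does not occur.
Control loop inoperative [AND]: #2 gyro is inoperative=occurs, Sensor suite down=not → not all inputs occur → does not occur.
Spacecraft attitude control lost [OR]: Momentum path fails=not, Backup chain unavailable=not, Control loop inoperative=not → no input occurs → does not occur.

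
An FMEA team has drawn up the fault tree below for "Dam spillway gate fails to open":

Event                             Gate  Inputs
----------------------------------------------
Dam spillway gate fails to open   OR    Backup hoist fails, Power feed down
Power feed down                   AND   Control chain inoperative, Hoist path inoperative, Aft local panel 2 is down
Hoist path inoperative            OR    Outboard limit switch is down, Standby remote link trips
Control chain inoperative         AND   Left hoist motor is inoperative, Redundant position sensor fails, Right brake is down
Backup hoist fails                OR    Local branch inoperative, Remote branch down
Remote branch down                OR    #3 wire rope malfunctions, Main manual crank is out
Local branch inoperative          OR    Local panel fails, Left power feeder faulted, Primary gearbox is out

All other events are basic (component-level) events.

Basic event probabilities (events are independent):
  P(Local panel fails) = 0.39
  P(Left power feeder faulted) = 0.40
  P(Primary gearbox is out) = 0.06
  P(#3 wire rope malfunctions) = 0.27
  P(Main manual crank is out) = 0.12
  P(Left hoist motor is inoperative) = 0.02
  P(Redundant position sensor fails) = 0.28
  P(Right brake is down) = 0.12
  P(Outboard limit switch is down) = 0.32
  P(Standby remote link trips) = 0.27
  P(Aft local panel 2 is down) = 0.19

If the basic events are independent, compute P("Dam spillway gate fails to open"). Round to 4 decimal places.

0.7790

P(Local branch inoperative) [OR] = 1 − (1−0.39) × (1−0.40) × (1−0.06) = 0.655960
P(Remote branch down) [OR] = 1 − (1−0.27) × (1−0.12) = 0.357600
P(Backup hoist fails) [OR] = 1 − (1−0.655960) × (1−0.357600) = 0.778989
P(Control chain inoperative) [AND] = 0.02 × 0.28 × 0.12 = 0.000672
P(Hoist path inoperative) [OR] = 1 − (1−0.32) × (1−0.27) = 0.503600
P(Power feed down) [AND] = 0.000672 × 0.503600 × 0.19 = 0.000064
P(Dam spillway gate fails to open) [OR] = 1 − (1−0.778989) × (1−0.000064) = 0.779003
Rounded to 4 decimal places: P(Dam spillway gate fails to open) ≈ 0.7790.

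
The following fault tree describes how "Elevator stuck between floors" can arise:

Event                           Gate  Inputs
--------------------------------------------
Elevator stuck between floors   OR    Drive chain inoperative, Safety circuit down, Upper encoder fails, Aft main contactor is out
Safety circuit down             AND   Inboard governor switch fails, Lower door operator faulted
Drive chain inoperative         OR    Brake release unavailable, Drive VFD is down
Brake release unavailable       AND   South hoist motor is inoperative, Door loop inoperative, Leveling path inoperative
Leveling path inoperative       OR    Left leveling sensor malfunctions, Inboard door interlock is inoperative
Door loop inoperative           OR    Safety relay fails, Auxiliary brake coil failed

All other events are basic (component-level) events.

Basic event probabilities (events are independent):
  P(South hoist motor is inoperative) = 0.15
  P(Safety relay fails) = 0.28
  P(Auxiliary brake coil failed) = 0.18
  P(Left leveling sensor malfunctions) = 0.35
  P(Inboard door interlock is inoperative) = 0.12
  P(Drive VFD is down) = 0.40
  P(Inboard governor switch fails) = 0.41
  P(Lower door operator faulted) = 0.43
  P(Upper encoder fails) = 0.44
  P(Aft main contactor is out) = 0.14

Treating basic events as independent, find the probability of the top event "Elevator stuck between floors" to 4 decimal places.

0.7682

P(Door loop inoperative) [OR] = 1 − (1−0.28) × (1−0.18) = 0.409600
P(Leveling path inoperative) [OR] = 1 − (1−0.35) × (1−0.12) = 0.428000
P(Brake release unavailable) [AND] = 0.15 × 0.409600 × 0.428000 = 0.026296
P(Drive chain inoperative) [OR] = 1 − (1−0.026296) × (1−0.40) = 0.415778
P(Safety circuit down) [AND] = 0.41 × 0.43 = 0.176300
P(Elevator stuck between floors) [OR] = 1 − (1−0.415778) × (1−0.176300) × (1−0.44) × (1−0.14) = 0.768243
Rounded to 4 decimal places: P(Elevator stuck between floors) ≈ 0.7682.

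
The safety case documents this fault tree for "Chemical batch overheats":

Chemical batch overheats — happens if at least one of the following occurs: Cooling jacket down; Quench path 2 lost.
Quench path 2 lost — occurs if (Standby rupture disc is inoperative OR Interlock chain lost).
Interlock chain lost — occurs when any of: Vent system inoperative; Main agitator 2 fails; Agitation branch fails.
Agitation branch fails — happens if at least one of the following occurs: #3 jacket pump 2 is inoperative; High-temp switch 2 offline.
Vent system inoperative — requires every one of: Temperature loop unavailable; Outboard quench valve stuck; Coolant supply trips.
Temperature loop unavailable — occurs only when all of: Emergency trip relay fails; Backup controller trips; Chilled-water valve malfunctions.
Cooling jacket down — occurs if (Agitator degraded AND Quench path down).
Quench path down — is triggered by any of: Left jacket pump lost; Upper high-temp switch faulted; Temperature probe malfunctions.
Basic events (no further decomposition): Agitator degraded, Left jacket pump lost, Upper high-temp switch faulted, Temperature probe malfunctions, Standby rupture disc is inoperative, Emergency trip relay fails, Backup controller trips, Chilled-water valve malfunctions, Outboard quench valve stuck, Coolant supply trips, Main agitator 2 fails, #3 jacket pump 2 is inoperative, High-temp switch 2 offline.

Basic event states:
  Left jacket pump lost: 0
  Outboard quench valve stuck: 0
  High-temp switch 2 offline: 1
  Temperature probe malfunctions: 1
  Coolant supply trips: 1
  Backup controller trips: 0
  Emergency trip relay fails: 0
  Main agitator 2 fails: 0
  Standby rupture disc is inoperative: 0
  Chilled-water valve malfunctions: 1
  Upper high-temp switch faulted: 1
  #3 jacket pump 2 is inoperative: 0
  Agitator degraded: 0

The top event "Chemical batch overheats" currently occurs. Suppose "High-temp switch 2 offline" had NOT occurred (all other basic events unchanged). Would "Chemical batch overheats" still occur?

No

Counterfactual: set "High-temp switch 2 offline" to not occurred.
Quench path down [OR]: Left jacket pump lost=not, Upper high-temp switch faulted=occurs, Temperature probe malfunctions=occurs → at least one input occurs → occurs.
Cooling jacket down [AND]: Agitator degraded=not, Quench path down=occurs → not all inputs occur → does not occur.
Temperature loop unavailable [AND]: Emergency trip relay fails=not, Backup controller trips=not, Chilled-water valve malfunctions=occurs → not all inputs occur → does not occur.
Vent system inoperative [AND]: Temperature loop unavailable=not, Outboard quench valve stuck=not, Coolant supply trips=occurs → not all inputs occur → does not occur.
Agitation branch fails [OR]: #3 jacket pump 2 is inoperative=not, High-temp switch 2 offline=not → no input occurs → does not occur.
Interlock chain lost [OR]: Vent system inoperative=not, Main agitator 2 fails=not, Agitation branch fails=not → no input occurs → does not occur.
Quench path 2 lost [OR]: Standby rupture disc is inoperative=not, Interlock chain lost=not → no input occurs → does not occur.
Chemical batch overheats [OR]: Cooling jacket down=not, Quench path 2 lost=not → no input occurs → does not occur.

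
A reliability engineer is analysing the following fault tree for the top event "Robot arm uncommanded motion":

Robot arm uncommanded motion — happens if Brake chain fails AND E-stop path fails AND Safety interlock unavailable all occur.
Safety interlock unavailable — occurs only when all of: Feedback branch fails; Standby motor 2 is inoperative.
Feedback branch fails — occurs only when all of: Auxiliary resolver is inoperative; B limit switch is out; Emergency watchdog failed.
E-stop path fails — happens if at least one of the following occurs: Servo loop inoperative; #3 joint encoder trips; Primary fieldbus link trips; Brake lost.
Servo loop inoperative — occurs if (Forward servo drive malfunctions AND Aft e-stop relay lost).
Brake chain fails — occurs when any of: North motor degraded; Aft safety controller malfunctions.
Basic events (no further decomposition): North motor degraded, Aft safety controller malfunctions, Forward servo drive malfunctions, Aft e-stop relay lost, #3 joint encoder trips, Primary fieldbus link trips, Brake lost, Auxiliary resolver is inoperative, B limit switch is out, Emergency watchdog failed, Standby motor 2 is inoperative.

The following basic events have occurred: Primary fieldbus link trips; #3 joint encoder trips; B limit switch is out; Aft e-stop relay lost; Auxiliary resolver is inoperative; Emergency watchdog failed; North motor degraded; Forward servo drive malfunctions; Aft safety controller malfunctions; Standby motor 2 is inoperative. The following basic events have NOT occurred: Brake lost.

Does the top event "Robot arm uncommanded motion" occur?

Brake chain fails [OR]: North motor degraded=occurs, Aft safety controller malfunctions=occurs → at least one input occurs → occurs.
Servo loop inoperative [AND]: Forward servo drive malfunctions=occurs, Aft e-stop relay lost=occurs → all inputs occur → occurs.
E-stop path fails [OR]: Servo loop inoperative=occurs, #3 joint encoder trips=occurs, Primary fieldbus link trips=occurs, Brake lost=not → at least one input occurs → occurs.
Feedback branch fails [AND]: Auxiliary resolver is inoperative=occurs, B limit switch is out=occurs, Emergency watchdog failed=occurs → all inputs occur → occurs.
Safety interlock unavailable [AND]: Feedback branch fails=occurs, Standby motor 2 is inoperative=occurs → all inputs occur → occurs.
Robot arm uncommanded motion [AND]: Brake chain fails=occurs, E-stop path fails=occurs, Safety interlock unavailable=occurs → all inputs occur → occurs.

Yes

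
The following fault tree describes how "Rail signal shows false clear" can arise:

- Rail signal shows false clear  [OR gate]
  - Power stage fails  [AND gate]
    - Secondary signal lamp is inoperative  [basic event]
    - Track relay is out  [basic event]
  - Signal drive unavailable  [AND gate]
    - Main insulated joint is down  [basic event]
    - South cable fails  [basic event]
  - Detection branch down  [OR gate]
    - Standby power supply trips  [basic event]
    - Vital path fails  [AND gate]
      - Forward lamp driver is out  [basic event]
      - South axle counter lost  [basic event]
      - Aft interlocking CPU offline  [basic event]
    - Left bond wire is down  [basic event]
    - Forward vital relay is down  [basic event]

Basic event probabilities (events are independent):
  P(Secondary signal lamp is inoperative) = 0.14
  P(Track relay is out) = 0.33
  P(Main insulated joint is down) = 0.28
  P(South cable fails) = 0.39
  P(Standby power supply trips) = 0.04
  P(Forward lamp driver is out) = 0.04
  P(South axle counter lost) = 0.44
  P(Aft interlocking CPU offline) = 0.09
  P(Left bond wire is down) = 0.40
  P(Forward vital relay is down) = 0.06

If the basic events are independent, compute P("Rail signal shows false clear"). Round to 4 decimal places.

0.5407

P(Power stage fails) [AND] = 0.14 × 0.33 = 0.046200
P(Signal drive unavailable) [AND] = 0.28 × 0.39 = 0.109200
P(Vital path fails) [AND] = 0.04 × 0.44 × 0.09 = 0.001584
P(Detection branch down) [OR] = 1 − (1−0.04) × (1−0.001584) × (1−0.40) × (1−0.06) = 0.459418
P(Rail signal shows false clear) [OR] = 1 − (1−0.046200) × (1−0.109200) × (1−0.459418) = 0.540697
Rounded to 4 decimal places: P(Rail signal shows false clear) ≈ 0.5407.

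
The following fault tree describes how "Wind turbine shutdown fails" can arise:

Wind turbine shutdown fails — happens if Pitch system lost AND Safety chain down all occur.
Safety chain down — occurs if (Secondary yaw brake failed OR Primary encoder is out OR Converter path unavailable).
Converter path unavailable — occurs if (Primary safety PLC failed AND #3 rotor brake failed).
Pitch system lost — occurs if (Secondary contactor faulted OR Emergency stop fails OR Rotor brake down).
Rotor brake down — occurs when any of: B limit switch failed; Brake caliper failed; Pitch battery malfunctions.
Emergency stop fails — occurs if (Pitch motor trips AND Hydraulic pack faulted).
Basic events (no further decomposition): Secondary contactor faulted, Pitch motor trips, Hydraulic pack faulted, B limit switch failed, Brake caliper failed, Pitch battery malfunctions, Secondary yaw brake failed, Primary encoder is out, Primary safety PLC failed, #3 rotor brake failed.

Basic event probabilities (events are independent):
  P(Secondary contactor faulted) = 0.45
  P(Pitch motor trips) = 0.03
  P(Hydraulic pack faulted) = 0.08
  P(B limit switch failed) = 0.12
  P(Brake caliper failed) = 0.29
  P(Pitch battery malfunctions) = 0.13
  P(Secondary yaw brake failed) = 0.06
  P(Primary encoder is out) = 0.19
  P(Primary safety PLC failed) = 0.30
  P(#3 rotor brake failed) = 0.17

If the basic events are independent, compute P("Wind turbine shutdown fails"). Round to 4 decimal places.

0.1947

P(Emergency stop fails) [AND] = 0.03 × 0.08 = 0.002400
P(Rotor brake down) [OR] = 1 − (1−0.12) × (1−0.29) × (1−0.13) = 0.456424
P(Pitch system lost) [OR] = 1 − (1−0.45) × (1−0.002400) × (1−0.456424) = 0.701751
P(Converter path unavailable) [AND] = 0.30 × 0.17 = 0.051000
P(Safety chain down) [OR] = 1 − (1−0.06) × (1−0.19) × (1−0.051000) = 0.277431
P(Wind turbine shutdown fails) [AND] = 0.701751 × 0.277431 = 0.194687
Rounded to 4 decimal places: P(Wind turbine shutdown fails) ≈ 0.1947.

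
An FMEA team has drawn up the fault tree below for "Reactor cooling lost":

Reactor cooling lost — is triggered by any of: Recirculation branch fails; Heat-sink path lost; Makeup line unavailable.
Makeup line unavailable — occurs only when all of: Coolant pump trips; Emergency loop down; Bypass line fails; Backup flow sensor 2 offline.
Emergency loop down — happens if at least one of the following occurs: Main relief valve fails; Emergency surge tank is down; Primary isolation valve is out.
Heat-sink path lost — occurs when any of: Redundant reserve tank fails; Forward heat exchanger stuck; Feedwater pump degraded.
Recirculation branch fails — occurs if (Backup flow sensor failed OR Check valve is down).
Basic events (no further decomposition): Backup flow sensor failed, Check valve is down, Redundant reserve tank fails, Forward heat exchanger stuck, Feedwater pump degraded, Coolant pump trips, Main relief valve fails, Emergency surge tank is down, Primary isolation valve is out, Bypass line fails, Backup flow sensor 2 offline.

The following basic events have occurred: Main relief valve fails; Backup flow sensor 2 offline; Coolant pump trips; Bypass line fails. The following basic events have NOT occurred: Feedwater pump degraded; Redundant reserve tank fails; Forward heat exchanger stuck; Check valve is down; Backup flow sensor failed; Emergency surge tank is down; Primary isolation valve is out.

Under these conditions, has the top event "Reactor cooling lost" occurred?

Yes

Recirculation branch fails [OR]: Backup flow sensor failed=not, Check valve is down=not → no input occurs → does not occur.
Heat-sink path lost [OR]: Redundant reserve tank fails=not, Forward heat exchanger stuck=not, Feedwater pump degraded=not → no input occurs → does not occur.
Emergency loop down [OR]: Main relief valve fails=occurs, Emergency surge tank is down=not, Primary isolation valve is out=not → at least one input occurs → occurs.
Makeup line unavailable [AND]: Coolant pump trips=occurs, Emergency loop down=occurs, Bypass line fails=occurs, Backup flow sensor 2 offline=occurs → all inputs occur → occurs.
Reactor cooling lost [OR]: Recirculation branch fails=not, Heat-sink path lost=not, Makeup line unavailable=occurs → at least one input occurs → occurs.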